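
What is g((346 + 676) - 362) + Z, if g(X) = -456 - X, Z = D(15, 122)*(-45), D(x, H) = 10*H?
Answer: -56016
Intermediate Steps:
Z = -54900 (Z = (10*122)*(-45) = 1220*(-45) = -54900)
g((346 + 676) - 362) + Z = (-456 - ((346 + 676) - 362)) - 54900 = (-456 - (1022 - 362)) - 54900 = (-456 - 1*660) - 54900 = (-456 - 660) - 54900 = -1116 - 54900 = -56016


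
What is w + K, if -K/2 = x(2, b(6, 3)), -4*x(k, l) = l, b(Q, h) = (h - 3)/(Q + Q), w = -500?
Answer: -500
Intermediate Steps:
b(Q, h) = (-3 + h)/(2*Q) (b(Q, h) = (-3 + h)/((2*Q)) = (-3 + h)*(1/(2*Q)) = (-3 + h)/(2*Q))
x(k, l) = -l/4
K = 0 (K = -(-1)*(1/2)*(-3 + 3)/6/2 = -(-1)*(1/2)*(1/6)*0/2 = -(-1)*0/2 = -2*0 = 0)
w + K = -500 + 0 = -500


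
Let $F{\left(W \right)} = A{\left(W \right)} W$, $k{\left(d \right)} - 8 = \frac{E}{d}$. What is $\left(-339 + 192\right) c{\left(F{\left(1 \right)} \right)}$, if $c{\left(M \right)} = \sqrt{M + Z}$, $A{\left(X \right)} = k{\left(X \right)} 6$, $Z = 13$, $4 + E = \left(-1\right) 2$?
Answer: $-735$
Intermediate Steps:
$E = -6$ ($E = -4 - 2 = -6$)
$k{\left(d \right)} = 8 - \frac{6}{d}$
$A{\left(X \right)} = 48 - \frac{36}{X}$ ($A{\left(X \right)} = \left(8 - \frac{6}{X}\right) 6 = 48 - \frac{36}{X}$)
$F{\left(W \right)} = W \left(48 - \frac{36}{W}\right)$ ($F{\left(W \right)} = \left(48 - \frac{36}{W}\right) W = W \left(48 - \frac{36}{W}\right)$)
$c{\left(M \right)} = \sqrt{13 + M}$ ($c{\left(M \right)} = \sqrt{M + 13} = \sqrt{13 + M}$)
$\left(-339 + 192\right) c{\left(F{\left(1 \right)} \right)} = \left(-339 + 192\right) \sqrt{13 + \left(-36 + 48 \cdot 1\right)} = - 147 \sqrt{13 + \left(-36 + 48\right)} = - 147 \sqrt{13 + 12} = - 147 \sqrt{25} = \left(-147\right) 5 = -735$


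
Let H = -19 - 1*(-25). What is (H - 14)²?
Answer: 64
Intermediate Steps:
H = 6 (H = -19 + 25 = 6)
(H - 14)² = (6 - 14)² = (-8)² = 64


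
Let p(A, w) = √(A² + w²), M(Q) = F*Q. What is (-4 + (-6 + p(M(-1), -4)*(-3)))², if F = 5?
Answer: 469 + 60*√41 ≈ 853.19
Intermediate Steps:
M(Q) = 5*Q
(-4 + (-6 + p(M(-1), -4)*(-3)))² = (-4 + (-6 + √((5*(-1))² + (-4)²)*(-3)))² = (-4 + (-6 + √((-5)² + 16)*(-3)))² = (-4 + (-6 + √(25 + 16)*(-3)))² = (-4 + (-6 + √41*(-3)))² = (-4 + (-6 - 3*√41))² = (-10 - 3*√41)²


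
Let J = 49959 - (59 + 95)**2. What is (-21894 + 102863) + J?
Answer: 107212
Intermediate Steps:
J = 26243 (J = 49959 - 1*154**2 = 49959 - 1*23716 = 49959 - 23716 = 26243)
(-21894 + 102863) + J = (-21894 + 102863) + 26243 = 80969 + 26243 = 107212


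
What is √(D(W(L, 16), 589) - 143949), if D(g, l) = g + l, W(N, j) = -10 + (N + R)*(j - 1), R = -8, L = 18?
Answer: 2*I*√35805 ≈ 378.44*I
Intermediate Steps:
W(N, j) = -10 + (-1 + j)*(-8 + N) (W(N, j) = -10 + (N - 8)*(j - 1) = -10 + (-8 + N)*(-1 + j) = -10 + (-1 + j)*(-8 + N))
√(D(W(L, 16), 589) - 143949) = √(((-2 - 1*18 - 8*16 + 18*16) + 589) - 143949) = √(((-2 - 18 - 128 + 288) + 589) - 143949) = √((140 + 589) - 143949) = √(729 - 143949) = √(-143220) = 2*I*√35805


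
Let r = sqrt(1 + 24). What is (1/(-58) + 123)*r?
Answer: 35665/58 ≈ 614.91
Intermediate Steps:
r = 5 (r = sqrt(25) = 5)
(1/(-58) + 123)*r = (1/(-58) + 123)*5 = (-1/58 + 123)*5 = (7133/58)*5 = 35665/58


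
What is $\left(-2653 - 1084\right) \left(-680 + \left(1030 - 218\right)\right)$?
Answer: $-493284$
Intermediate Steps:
$\left(-2653 - 1084\right) \left(-680 + \left(1030 - 218\right)\right) = - 3737 \left(-680 + 812\right) = \left(-3737\right) 132 = -493284$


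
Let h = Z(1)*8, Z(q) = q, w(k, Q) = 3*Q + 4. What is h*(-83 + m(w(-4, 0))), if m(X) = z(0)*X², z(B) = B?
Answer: -664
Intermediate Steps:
w(k, Q) = 4 + 3*Q
h = 8 (h = 1*8 = 8)
m(X) = 0 (m(X) = 0*X² = 0)
h*(-83 + m(w(-4, 0))) = 8*(-83 + 0) = 8*(-83) = -664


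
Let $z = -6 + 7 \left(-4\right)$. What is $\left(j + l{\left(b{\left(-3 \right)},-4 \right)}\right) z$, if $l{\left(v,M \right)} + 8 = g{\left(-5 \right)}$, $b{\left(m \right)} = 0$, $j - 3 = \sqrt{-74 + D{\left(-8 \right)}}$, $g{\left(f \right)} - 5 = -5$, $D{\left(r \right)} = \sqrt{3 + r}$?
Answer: $170 - 34 \sqrt{-74 + i \sqrt{5}} \approx 165.58 - 292.51 i$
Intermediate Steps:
$g{\left(f \right)} = 0$ ($g{\left(f \right)} = 5 - 5 = 0$)
$j = 3 + \sqrt{-74 + i \sqrt{5}}$ ($j = 3 + \sqrt{-74 + \sqrt{3 - 8}} = 3 + \sqrt{-74 + \sqrt{-5}} = 3 + \sqrt{-74 + i \sqrt{5}} \approx 3.13 + 8.6033 i$)
$z = -34$ ($z = -6 - 28 = -34$)
$l{\left(v,M \right)} = -8$ ($l{\left(v,M \right)} = -8 + 0 = -8$)
$\left(j + l{\left(b{\left(-3 \right)},-4 \right)}\right) z = \left(\left(3 + \sqrt{-74 + i \sqrt{5}}\right) - 8\right) \left(-34\right) = \left(-5 + \sqrt{-74 + i \sqrt{5}}\right) \left(-34\right) = 170 - 34 \sqrt{-74 + i \sqrt{5}}$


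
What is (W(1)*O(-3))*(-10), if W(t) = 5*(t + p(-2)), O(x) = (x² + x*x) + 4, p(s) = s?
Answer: 1100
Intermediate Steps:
O(x) = 4 + 2*x² (O(x) = (x² + x²) + 4 = 2*x² + 4 = 4 + 2*x²)
W(t) = -10 + 5*t (W(t) = 5*(t - 2) = 5*(-2 + t) = -10 + 5*t)
(W(1)*O(-3))*(-10) = ((-10 + 5*1)*(4 + 2*(-3)²))*(-10) = ((-10 + 5)*(4 + 2*9))*(-10) = -5*(4 + 18)*(-10) = -5*22*(-10) = -110*(-10) = 1100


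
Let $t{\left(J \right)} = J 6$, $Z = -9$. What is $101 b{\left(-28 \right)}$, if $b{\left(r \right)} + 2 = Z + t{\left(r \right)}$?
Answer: $-18079$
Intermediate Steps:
$t{\left(J \right)} = 6 J$
$b{\left(r \right)} = -11 + 6 r$ ($b{\left(r \right)} = -2 + \left(-9 + 6 r\right) = -11 + 6 r$)
$101 b{\left(-28 \right)} = 101 \left(-11 + 6 \left(-28\right)\right) = 101 \left(-11 - 168\right) = 101 \left(-179\right) = -18079$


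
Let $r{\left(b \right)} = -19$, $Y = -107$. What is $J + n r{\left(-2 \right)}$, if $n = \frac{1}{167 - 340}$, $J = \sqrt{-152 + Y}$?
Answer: $\frac{19}{173} + i \sqrt{259} \approx 0.10983 + 16.093 i$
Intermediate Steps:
$J = i \sqrt{259}$ ($J = \sqrt{-152 - 107} = \sqrt{-259} = i \sqrt{259} \approx 16.093 i$)
$n = - \frac{1}{173}$ ($n = \frac{1}{-173} = - \frac{1}{173} \approx -0.0057803$)
$J + n r{\left(-2 \right)} = i \sqrt{259} - - \frac{19}{173} = i \sqrt{259} + \frac{19}{173} = \frac{19}{173} + i \sqrt{259}$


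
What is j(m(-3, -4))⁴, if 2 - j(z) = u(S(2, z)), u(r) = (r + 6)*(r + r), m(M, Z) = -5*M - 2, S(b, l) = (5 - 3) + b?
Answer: 37015056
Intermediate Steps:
S(b, l) = 2 + b
m(M, Z) = -2 - 5*M
u(r) = 2*r*(6 + r) (u(r) = (6 + r)*(2*r) = 2*r*(6 + r))
j(z) = -78 (j(z) = 2 - 2*(2 + 2)*(6 + (2 + 2)) = 2 - 2*4*(6 + 4) = 2 - 2*4*10 = 2 - 1*80 = 2 - 80 = -78)
j(m(-3, -4))⁴ = (-78)⁴ = 37015056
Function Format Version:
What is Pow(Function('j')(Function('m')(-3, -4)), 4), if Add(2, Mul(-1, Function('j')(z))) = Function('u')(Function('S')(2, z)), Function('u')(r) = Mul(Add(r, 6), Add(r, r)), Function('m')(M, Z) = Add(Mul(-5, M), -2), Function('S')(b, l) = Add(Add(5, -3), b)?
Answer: 37015056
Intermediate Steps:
Function('S')(b, l) = Add(2, b)
Function('m')(M, Z) = Add(-2, Mul(-5, M))
Function('u')(r) = Mul(2, r, Add(6, r)) (Function('u')(r) = Mul(Add(6, r), Mul(2, r)) = Mul(2, r, Add(6, r)))
Function('j')(z) = -78 (Function('j')(z) = Add(2, Mul(-1, Mul(2, Add(2, 2), Add(6, Add(2, 2))))) = Add(2, Mul(-1, Mul(2, 4, Add(6, 4)))) = Add(2, Mul(-1, Mul(2, 4, 10))) = Add(2, Mul(-1, 80)) = Add(2, -80) = -78)
Pow(Function('j')(Function('m')(-3, -4)), 4) = Pow(-78, 4) = 37015056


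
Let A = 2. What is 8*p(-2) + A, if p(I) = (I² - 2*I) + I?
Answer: 50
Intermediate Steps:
p(I) = I² - I
8*p(-2) + A = 8*(-2*(-1 - 2)) + 2 = 8*(-2*(-3)) + 2 = 8*6 + 2 = 48 + 2 = 50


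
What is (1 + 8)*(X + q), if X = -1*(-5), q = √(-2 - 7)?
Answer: 45 + 27*I ≈ 45.0 + 27.0*I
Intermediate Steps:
q = 3*I (q = √(-9) = 3*I ≈ 3.0*I)
X = 5
(1 + 8)*(X + q) = (1 + 8)*(5 + 3*I) = 9*(5 + 3*I) = 45 + 27*I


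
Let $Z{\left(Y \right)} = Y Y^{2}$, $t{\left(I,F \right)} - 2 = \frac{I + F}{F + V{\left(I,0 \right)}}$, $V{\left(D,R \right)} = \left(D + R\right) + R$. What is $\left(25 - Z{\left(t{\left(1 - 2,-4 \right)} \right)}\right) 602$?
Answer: $-1204$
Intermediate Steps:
$V{\left(D,R \right)} = D + 2 R$
$t{\left(I,F \right)} = 3$ ($t{\left(I,F \right)} = 2 + \frac{I + F}{F + \left(I + 2 \cdot 0\right)} = 2 + \frac{F + I}{F + \left(I + 0\right)} = 2 + \frac{F + I}{F + I} = 2 + 1 = 3$)
$Z{\left(Y \right)} = Y^{3}$
$\left(25 - Z{\left(t{\left(1 - 2,-4 \right)} \right)}\right) 602 = \left(25 - 3^{3}\right) 602 = \left(25 - 27\right) 602 = \left(-2\right) 602 = -1204$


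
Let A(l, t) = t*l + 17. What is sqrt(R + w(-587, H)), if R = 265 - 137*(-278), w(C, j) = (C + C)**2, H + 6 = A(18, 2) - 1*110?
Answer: 3*sqrt(157403) ≈ 1190.2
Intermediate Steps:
A(l, t) = 17 + l*t (A(l, t) = l*t + 17 = 17 + l*t)
H = -63 (H = -6 + ((17 + 18*2) - 1*110) = -6 + ((17 + 36) - 110) = -6 + (53 - 110) = -6 - 57 = -63)
w(C, j) = 4*C**2 (w(C, j) = (2*C)**2 = 4*C**2)
R = 38351 (R = 265 + 38086 = 38351)
sqrt(R + w(-587, H)) = sqrt(38351 + 4*(-587)**2) = sqrt(38351 + 4*344569) = sqrt(38351 + 1378276) = sqrt(1416627) = 3*sqrt(157403)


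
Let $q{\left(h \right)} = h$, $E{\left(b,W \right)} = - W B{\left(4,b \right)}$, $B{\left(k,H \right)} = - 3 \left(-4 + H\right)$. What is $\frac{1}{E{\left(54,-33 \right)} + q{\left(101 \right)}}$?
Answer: $- \frac{1}{4849} \approx -0.00020623$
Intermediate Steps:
$B{\left(k,H \right)} = 12 - 3 H$
$E{\left(b,W \right)} = - W \left(12 - 3 b\right)$
$\frac{1}{E{\left(54,-33 \right)} + q{\left(101 \right)}} = \frac{1}{3 \left(-33\right) \left(-4 + 54\right) + 101} = \frac{1}{3 \left(-33\right) 50 + 101} = \frac{1}{-4950 + 101} = \frac{1}{-4849} = - \frac{1}{4849}$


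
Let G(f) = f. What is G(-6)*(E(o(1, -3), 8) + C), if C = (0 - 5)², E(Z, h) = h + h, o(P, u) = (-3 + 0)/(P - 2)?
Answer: -246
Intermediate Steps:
o(P, u) = -3/(-2 + P)
E(Z, h) = 2*h
C = 25 (C = (-5)² = 25)
G(-6)*(E(o(1, -3), 8) + C) = -6*(2*8 + 25) = -6*(16 + 25) = -6*41 = -246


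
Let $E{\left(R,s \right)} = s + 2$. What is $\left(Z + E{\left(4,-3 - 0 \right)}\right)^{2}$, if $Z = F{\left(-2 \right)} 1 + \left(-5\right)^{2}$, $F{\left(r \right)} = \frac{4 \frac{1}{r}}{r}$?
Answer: $625$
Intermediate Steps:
$E{\left(R,s \right)} = 2 + s$
$F{\left(r \right)} = \frac{4}{r^{2}}$
$Z = 26$ ($Z = \frac{4}{4} \cdot 1 + \left(-5\right)^{2} = 4 \cdot \frac{1}{4} \cdot 1 + 25 = 1 \cdot 1 + 25 = 1 + 25 = 26$)
$\left(Z + E{\left(4,-3 - 0 \right)}\right)^{2} = \left(26 + \left(2 - 3\right)\right)^{2} = \left(26 - 1\right)^{2} = 25^{2} = 625$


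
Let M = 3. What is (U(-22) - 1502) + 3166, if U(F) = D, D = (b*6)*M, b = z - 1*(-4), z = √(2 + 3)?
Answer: 1736 + 18*√5 ≈ 1776.3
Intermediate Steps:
z = √5 ≈ 2.2361
b = 4 + √5 (b = √5 - 1*(-4) = √5 + 4 = 4 + √5 ≈ 6.2361)
D = 72 + 18*√5 (D = ((4 + √5)*6)*3 = (24 + 6*√5)*3 = 72 + 18*√5 ≈ 112.25)
U(F) = 72 + 18*√5
(U(-22) - 1502) + 3166 = ((72 + 18*√5) - 1502) + 3166 = (-1430 + 18*√5) + 3166 = 1736 + 18*√5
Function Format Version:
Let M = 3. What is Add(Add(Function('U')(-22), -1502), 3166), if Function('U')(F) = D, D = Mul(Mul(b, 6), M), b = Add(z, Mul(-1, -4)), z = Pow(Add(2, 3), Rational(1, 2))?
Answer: Add(1736, Mul(18, Pow(5, Rational(1, 2)))) ≈ 1776.3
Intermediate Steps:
z = Pow(5, Rational(1, 2)) ≈ 2.2361
b = Add(4, Pow(5, Rational(1, 2))) (b = Add(Pow(5, Rational(1, 2)), Mul(-1, -4)) = Add(Pow(5, Rational(1, 2)), 4) = Add(4, Pow(5, Rational(1, 2))) ≈ 6.2361)
D = Add(72, Mul(18, Pow(5, Rational(1, 2)))) (D = Mul(Mul(Add(4, Pow(5, Rational(1, 2))), 6), 3) = Mul(Add(24, Mul(6, Pow(5, Rational(1, 2)))), 3) = Add(72, Mul(18, Pow(5, Rational(1, 2)))) ≈ 112.25)
Function('U')(F) = Add(72, Mul(18, Pow(5, Rational(1, 2))))
Add(Add(Function('U')(-22), -1502), 3166) = Add(Add(Add(72, Mul(18, Pow(5, Rational(1, 2)))), -1502), 3166) = Add(Add(-1430, Mul(18, Pow(5, Rational(1, 2)))), 3166) = Add(1736, Mul(18, Pow(5, Rational(1, 2))))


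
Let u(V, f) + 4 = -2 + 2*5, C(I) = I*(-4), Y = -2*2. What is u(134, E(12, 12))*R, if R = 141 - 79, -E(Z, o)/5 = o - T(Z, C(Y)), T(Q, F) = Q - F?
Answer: 248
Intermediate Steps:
Y = -4
C(I) = -4*I
E(Z, o) = -80 - 5*o + 5*Z (E(Z, o) = -5*(o - (Z - (-4)*(-4))) = -5*(o - (Z - 1*16)) = -5*(o - (Z - 16)) = -5*(o - (-16 + Z)) = -5*(o + (16 - Z)) = -5*(16 + o - Z) = -80 - 5*o + 5*Z)
R = 62
u(V, f) = 4 (u(V, f) = -4 + (-2 + 2*5) = -4 + (-2 + 10) = -4 + 8 = 4)
u(134, E(12, 12))*R = 4*62 = 248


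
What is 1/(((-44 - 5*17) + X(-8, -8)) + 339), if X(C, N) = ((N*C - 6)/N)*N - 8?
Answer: 1/260 ≈ 0.0038462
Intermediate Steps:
X(C, N) = -14 + C*N (X(C, N) = ((C*N - 6)/N)*N - 8 = ((-6 + C*N)/N)*N - 8 = (-6 + C*N) - 8 = -14 + C*N)
1/(((-44 - 5*17) + X(-8, -8)) + 339) = 1/(((-44 - 5*17) + (-14 - 8*(-8))) + 339) = 1/(((-44 - 85) + (-14 + 64)) + 339) = 1/((-129 + 50) + 339) = 1/(-79 + 339) = 1/260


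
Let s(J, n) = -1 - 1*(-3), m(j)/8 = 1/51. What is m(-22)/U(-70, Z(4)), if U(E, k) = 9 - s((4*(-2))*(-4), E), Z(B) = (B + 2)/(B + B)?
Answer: 8/357 ≈ 0.022409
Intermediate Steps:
Z(B) = (2 + B)/(2*B) (Z(B) = (2 + B)/((2*B)) = (2 + B)*(1/(2*B)) = (2 + B)/(2*B))
m(j) = 8/51
s(J, n) = 2 (s(J, n) = -1 + 3 = 2)
U(E, k) = 7 (U(E, k) = 9 - 1*2 = 9 - 2 = 7)
m(-22)/U(-70, Z(4)) = (8/51)/7 = (8/51)*(⅐) = 8/357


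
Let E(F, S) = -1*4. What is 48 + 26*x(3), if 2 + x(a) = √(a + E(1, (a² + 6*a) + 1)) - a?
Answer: -82 + 26*I ≈ -82.0 + 26.0*I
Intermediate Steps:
E(F, S) = -4
x(a) = -2 + √(-4 + a) - a (x(a) = -2 + (√(a - 4) - a) = -2 + (√(-4 + a) - a) = -2 + √(-4 + a) - a)
48 + 26*x(3) = 48 + 26*(-2 + √(-4 + 3) - 1*3) = 48 + 26*(-2 + √(-1) - 3) = 48 + 26*(-2 + I - 3) = 48 + 26*(-5 + I) = 48 + (-130 + 26*I) = -82 + 26*I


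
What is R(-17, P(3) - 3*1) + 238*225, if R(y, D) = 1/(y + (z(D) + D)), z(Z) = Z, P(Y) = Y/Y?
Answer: 1124549/21 ≈ 53550.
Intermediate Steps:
P(Y) = 1
R(y, D) = 1/(y + 2*D) (R(y, D) = 1/(y + (D + D)) = 1/(y + 2*D))
R(-17, P(3) - 3*1) + 238*225 = 1/(-17 + 2*(1 - 3*1)) + 238*225 = 1/(-17 + 2*(1 - 3)) + 53550 = 1/(-17 + 2*(-2)) + 53550 = 1/(-17 - 4) + 53550 = 1/(-21) + 53550 = -1/21 + 53550 = 1124549/21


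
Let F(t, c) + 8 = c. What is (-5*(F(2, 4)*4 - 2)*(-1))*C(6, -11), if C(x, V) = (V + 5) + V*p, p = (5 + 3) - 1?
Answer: 7470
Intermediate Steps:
F(t, c) = -8 + c
p = 7 (p = 8 - 1 = 7)
C(x, V) = 5 + 8*V (C(x, V) = (V + 5) + V*7 = (5 + V) + 7*V = 5 + 8*V)
(-5*(F(2, 4)*4 - 2)*(-1))*C(6, -11) = (-5*((-8 + 4)*4 - 2)*(-1))*(5 + 8*(-11)) = (-5*(-4*4 - 2)*(-1))*(5 - 88) = (-5*(-16 - 2)*(-1))*(-83) = (-5*(-18)*(-1))*(-83) = (90*(-1))*(-83) = -90*(-83) = 7470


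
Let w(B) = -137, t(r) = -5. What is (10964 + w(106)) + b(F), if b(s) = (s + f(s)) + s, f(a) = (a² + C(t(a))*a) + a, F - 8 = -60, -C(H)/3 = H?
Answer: 12595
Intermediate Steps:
C(H) = -3*H
F = -52 (F = 8 - 60 = -52)
f(a) = a² + 16*a (f(a) = (a² + (-3*(-5))*a) + a = (a² + 15*a) + a = a² + 16*a)
b(s) = 2*s + s*(16 + s) (b(s) = (s + s*(16 + s)) + s = 2*s + s*(16 + s))
(10964 + w(106)) + b(F) = (10964 - 137) - 52*(18 - 52) = 10827 - 52*(-34) = 10827 + 1768 = 12595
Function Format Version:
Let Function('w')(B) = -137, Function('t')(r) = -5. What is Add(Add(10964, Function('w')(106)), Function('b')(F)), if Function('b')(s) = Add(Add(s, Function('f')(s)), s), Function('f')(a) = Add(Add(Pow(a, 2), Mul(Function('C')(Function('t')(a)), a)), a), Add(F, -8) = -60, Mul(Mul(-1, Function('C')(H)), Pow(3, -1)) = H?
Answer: 12595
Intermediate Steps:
Function('C')(H) = Mul(-3, H)
F = -52 (F = Add(8, -60) = -52)
Function('f')(a) = Add(Pow(a, 2), Mul(16, a)) (Function('f')(a) = Add(Add(Pow(a, 2), Mul(Mul(-3, -5), a)), a) = Add(Add(Pow(a, 2), Mul(15, a)), a) = Add(Pow(a, 2), Mul(16, a)))
Function('b')(s) = Add(Mul(2, s), Mul(s, Add(16, s))) (Function('b')(s) = Add(Add(s, Mul(s, Add(16, s))), s) = Add(Mul(2, s), Mul(s, Add(16, s))))
Add(Add(10964, Function('w')(106)), Function('b')(F)) = Add(Add(10964, -137), Mul(-52, Add(18, -52))) = Add(10827, Mul(-52, -34)) = Add(10827, 1768) = 12595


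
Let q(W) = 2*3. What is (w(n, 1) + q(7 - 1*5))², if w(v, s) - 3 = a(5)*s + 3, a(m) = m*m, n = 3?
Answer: 1369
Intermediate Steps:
a(m) = m²
w(v, s) = 6 + 25*s (w(v, s) = 3 + (5²*s + 3) = 3 + (25*s + 3) = 3 + (3 + 25*s) = 6 + 25*s)
q(W) = 6
(w(n, 1) + q(7 - 1*5))² = ((6 + 25*1) + 6)² = ((6 + 25) + 6)² = (31 + 6)² = 37² = 1369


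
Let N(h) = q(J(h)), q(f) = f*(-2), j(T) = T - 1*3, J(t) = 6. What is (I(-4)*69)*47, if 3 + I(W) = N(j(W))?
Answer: -48645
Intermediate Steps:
j(T) = -3 + T (j(T) = T - 3 = -3 + T)
q(f) = -2*f
N(h) = -12 (N(h) = -2*6 = -12)
I(W) = -15 (I(W) = -3 - 12 = -15)
(I(-4)*69)*47 = -15*69*47 = -1035*47 = -48645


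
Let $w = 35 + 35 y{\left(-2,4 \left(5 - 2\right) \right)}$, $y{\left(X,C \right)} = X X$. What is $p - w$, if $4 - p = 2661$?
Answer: $-2832$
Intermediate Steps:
$p = -2657$ ($p = 4 - 2661 = -2657$)
$y{\left(X,C \right)} = X^{2}$
$w = 175$ ($w = 35 + 35 \left(-2\right)^{2} = 35 + 35 \cdot 4 = 35 + 140 = 175$)
$p - w = -2657 - 175 = -2832$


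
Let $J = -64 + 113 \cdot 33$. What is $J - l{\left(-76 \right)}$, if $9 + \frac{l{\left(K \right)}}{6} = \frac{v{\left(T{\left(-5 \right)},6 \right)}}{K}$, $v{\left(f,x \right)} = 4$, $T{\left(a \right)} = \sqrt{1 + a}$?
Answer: $\frac{70667}{19} \approx 3719.3$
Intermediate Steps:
$l{\left(K \right)} = -54 + \frac{24}{K}$ ($l{\left(K \right)} = -54 + 6 \frac{4}{K} = -54 + \frac{24}{K}$)
$J = 3665$ ($J = -64 + 3729 = 3665$)
$J - l{\left(-76 \right)} = 3665 - \left(-54 + \frac{24}{-76}\right) = 3665 - \left(-54 + 24 \left(- \frac{1}{76}\right)\right) = 3665 - \left(-54 - \frac{6}{19}\right) = 3665 - - \frac{1032}{19} = 3665 + \frac{1032}{19} = \frac{70667}{19}$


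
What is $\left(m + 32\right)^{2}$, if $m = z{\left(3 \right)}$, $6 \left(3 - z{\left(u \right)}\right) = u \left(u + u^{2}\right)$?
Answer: $841$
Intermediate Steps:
$z{\left(u \right)} = 3 - \frac{u \left(u + u^{2}\right)}{6}$
$m = -3$ ($m = 3 - \frac{3^{2}}{6} - \frac{3^{3}}{6} = 3 - \frac{3}{2} - \frac{9}{2} = -3$)
$\left(m + 32\right)^{2} = \left(-3 + 32\right)^{2} = 29^{2} = 841$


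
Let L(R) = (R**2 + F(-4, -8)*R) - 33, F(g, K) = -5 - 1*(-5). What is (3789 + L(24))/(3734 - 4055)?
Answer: -1444/107 ≈ -13.495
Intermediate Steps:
F(g, K) = 0 (F(g, K) = -5 + 5 = 0)
L(R) = -33 + R**2 (L(R) = (R**2 + 0*R) - 33 = (R**2 + 0) - 33 = R**2 - 33 = -33 + R**2)
(3789 + L(24))/(3734 - 4055) = (3789 + (-33 + 24**2))/(3734 - 4055) = (3789 + (-33 + 576))/(-321) = (3789 + 543)*(-1/321) = 4332*(-1/321) = -1444/107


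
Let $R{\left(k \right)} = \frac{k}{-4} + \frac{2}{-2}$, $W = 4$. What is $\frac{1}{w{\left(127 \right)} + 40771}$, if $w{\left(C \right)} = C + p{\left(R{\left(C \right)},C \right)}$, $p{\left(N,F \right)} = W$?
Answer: $\frac{1}{40902} \approx 2.4449 \cdot 10^{-5}$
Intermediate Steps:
$R{\left(k \right)} = -1 - \frac{k}{4}$ ($R{\left(k \right)} = k \left(- \frac{1}{4}\right) + 2 \left(- \frac{1}{2}\right) = - \frac{k}{4} - 1 = -1 - \frac{k}{4}$)
$p{\left(N,F \right)} = 4$
$w{\left(C \right)} = 4 + C$ ($w{\left(C \right)} = C + 4 = 4 + C$)
$\frac{1}{w{\left(127 \right)} + 40771} = \frac{1}{\left(4 + 127\right) + 40771} = \frac{1}{131 + 40771} = \frac{1}{40902}$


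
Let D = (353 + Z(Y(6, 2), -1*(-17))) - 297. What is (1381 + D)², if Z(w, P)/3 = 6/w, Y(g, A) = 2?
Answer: 2090916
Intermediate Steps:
Z(w, P) = 18/w (Z(w, P) = 3*(6/w) = 18/w)
D = 65 (D = (353 + 18/2) - 297 = (353 + 18*(½)) - 297 = (353 + 9) - 297 = 362 - 297 = 65)
(1381 + D)² = (1381 + 65)² = 1446² = 2090916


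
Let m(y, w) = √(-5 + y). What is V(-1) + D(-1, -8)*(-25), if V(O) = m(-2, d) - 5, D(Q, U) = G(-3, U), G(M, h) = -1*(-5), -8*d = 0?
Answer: -130 + I*√7 ≈ -130.0 + 2.6458*I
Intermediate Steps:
d = 0 (d = -⅛*0 = 0)
G(M, h) = 5
D(Q, U) = 5
V(O) = -5 + I*√7 (V(O) = √(-5 - 2) - 5 = √(-7) - 5 = I*√7 - 5 = -5 + I*√7)
V(-1) + D(-1, -8)*(-25) = (-5 + I*√7) + 5*(-25) = (-5 + I*√7) - 125 = -130 + I*√7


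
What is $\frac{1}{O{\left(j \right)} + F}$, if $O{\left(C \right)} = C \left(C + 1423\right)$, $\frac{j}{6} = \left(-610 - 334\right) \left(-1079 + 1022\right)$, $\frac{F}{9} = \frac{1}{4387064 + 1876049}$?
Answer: $\frac{6263113}{655686826967054313} \approx 9.552 \cdot 10^{-12}$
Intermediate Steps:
$F = \frac{9}{6263113}$ ($F = \frac{9}{4387064 + 1876049} = \frac{9}{6263113} \approx 1.437 \cdot 10^{-6}$)
$j = 322848$ ($j = 6 \left(-610 - 334\right) \left(-1079 + 1022\right) = 6 \left(\left(-944\right) \left(-57\right)\right) = 6 \cdot 53808 = 322848$)
$O{\left(C \right)} = C \left(1423 + C\right)$
$\frac{1}{O{\left(j \right)} + F} = \frac{1}{322848 \left(1423 + 322848\right) + \frac{9}{6263113}} = \frac{1}{322848 \cdot 324271 + \frac{9}{6263113}} = \frac{1}{104690243808 + \frac{9}{6263113}} = \frac{1}{\frac{655686826967054313}{6263113}} = \frac{6263113}{655686826967054313}$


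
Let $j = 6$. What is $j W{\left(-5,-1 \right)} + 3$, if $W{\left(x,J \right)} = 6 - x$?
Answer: $69$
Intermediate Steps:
$j W{\left(-5,-1 \right)} + 3 = 6 \left(6 - -5\right) + 3 = 6 \left(6 + 5\right) + 3 = 6 \cdot 11 + 3 = 66 + 3 = 69$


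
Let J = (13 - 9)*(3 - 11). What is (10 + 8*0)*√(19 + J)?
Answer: 10*I*√13 ≈ 36.056*I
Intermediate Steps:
J = -32 (J = 4*(-8) = -32)
(10 + 8*0)*√(19 + J) = (10 + 8*0)*√(19 - 32) = (10 + 0)*√(-13) = 10*(I*√13) = 10*I*√13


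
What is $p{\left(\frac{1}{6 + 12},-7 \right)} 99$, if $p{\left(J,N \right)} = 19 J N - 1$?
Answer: $- \frac{1661}{2} \approx -830.5$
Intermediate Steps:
$p{\left(J,N \right)} = -1 + 19 J N$ ($p{\left(J,N \right)} = 19 J N - 1 = -1 + 19 J N$)
$p{\left(\frac{1}{6 + 12},-7 \right)} 99 = \left(-1 + 19 \frac{1}{6 + 12} \left(-7\right)\right) 99 = \left(-1 + 19 \cdot \frac{1}{18} \left(-7\right)\right) 99 = \left(-1 - \frac{133}{18}\right) 99 = \left(- \frac{151}{18}\right) 99 = - \frac{1661}{2}$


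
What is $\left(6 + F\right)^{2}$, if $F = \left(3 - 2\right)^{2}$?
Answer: $49$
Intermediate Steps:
$F = 1$ ($F = 1^{2} = 1$)
$\left(6 + F\right)^{2} = \left(6 + 1\right)^{2} = 7^{2} = 49$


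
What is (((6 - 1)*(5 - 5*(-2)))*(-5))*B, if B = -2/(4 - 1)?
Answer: 250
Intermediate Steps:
B = -⅔ (B = -2/3 = (⅓)*(-2) = -⅔ ≈ -0.66667)
(((6 - 1)*(5 - 5*(-2)))*(-5))*B = (((6 - 1)*(5 - 5*(-2)))*(-5))*(-⅔) = ((5*(5 + 10))*(-5))*(-⅔) = ((5*15)*(-5))*(-⅔) = (75*(-5))*(-⅔) = -375*(-⅔) = 250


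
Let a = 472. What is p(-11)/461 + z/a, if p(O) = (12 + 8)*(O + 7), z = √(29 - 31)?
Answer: -80/461 + I*√2/472 ≈ -0.17354 + 0.0029962*I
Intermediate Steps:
z = I*√2 (z = √(-2) = I*√2 ≈ 1.4142*I)
p(O) = 140 + 20*O (p(O) = 20*(7 + O) = 140 + 20*O)
p(-11)/461 + z/a = (140 + 20*(-11))/461 + (I*√2)/472 = (140 - 220)*(1/461) + (I*√2)*(1/472) = -80*1/461 + I*√2/472 = -80/461 + I*√2/472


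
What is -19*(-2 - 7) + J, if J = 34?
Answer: 205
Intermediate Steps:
-19*(-2 - 7) + J = -19*(-2 - 7) + 34 = -19*(-9) + 34 = 171 + 34 = 205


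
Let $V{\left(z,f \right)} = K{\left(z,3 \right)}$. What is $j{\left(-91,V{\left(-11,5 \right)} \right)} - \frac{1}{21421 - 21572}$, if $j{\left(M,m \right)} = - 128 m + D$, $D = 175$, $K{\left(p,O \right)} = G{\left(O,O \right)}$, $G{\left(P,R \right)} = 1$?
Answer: $\frac{7098}{151} \approx 47.007$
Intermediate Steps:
$K{\left(p,O \right)} = 1$
$V{\left(z,f \right)} = 1$
$j{\left(M,m \right)} = 175 - 128 m$ ($j{\left(M,m \right)} = - 128 m + 175 = 175 - 128 m$)
$j{\left(-91,V{\left(-11,5 \right)} \right)} - \frac{1}{21421 - 21572} = \left(175 - 128\right) - \frac{1}{21421 - 21572} = \left(175 - 128\right) - \frac{1}{-151} = 47 - - \frac{1}{151} = 47 + \frac{1}{151} = \frac{7098}{151}$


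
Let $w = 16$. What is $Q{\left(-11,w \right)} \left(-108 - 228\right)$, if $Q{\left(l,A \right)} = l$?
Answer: $3696$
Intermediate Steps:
$Q{\left(-11,w \right)} \left(-108 - 228\right) = - 11 \left(-108 - 228\right) = \left(-11\right) \left(-336\right) = 3696$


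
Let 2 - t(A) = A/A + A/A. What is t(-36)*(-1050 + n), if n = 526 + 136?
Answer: 0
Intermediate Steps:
n = 662
t(A) = 0 (t(A) = 2 - (A/A + A/A) = 2 - (1 + 1) = 2 - 1*2 = 2 - 2 = 0)
t(-36)*(-1050 + n) = 0*(-1050 + 662) = 0*(-388) = 0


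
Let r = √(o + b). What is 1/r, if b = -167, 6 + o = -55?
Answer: -I*√57/114 ≈ -0.066227*I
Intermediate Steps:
o = -61 (o = -6 - 55 = -61)
r = 2*I*√57 (r = √(-61 - 167) = √(-228) = 2*I*√57 ≈ 15.1*I)
1/r = 1/(2*I*√57) = -I*√57/114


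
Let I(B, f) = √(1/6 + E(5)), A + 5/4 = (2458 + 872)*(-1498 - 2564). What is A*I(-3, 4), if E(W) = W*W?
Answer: -54105845*√906/24 ≈ -6.7857e+7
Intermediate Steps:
A = -54105845/4 (A = -5/4 + (2458 + 872)*(-1498 - 2564) = -5/4 + 3330*(-4062) = -5/4 - 13526460 = -54105845/4 ≈ -1.3526e+7)
E(W) = W²
I(B, f) = √906/6 (I(B, f) = √(1/6 + 5²) = √(⅙ + 25) = √(151/6) = √906/6)
A*I(-3, 4) = -54105845*√906/24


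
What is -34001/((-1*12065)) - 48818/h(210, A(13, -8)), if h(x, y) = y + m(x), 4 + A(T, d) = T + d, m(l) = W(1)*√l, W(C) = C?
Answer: 2852131/12065 - 4438*√210/19 ≈ -3148.5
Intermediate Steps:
m(l) = √l (m(l) = 1*√l = √l)
A(T, d) = -4 + T + d (A(T, d) = -4 + (T + d) = -4 + T + d)
h(x, y) = y + √x
-34001/((-1*12065)) - 48818/h(210, A(13, -8)) = -34001/((-1*12065)) - 48818/((-4 + 13 - 8) + √210) = -34001/(-12065) - 48818/(1 + √210) = -34001*(-1/12065) - 48818/(1 + √210) = 34001/12065 - 48818/(1 + √210)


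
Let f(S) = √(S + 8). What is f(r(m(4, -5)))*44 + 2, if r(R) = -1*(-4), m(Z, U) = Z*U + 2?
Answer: 2 + 88*√3 ≈ 154.42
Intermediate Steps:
m(Z, U) = 2 + U*Z (m(Z, U) = U*Z + 2 = 2 + U*Z)
r(R) = 4
f(S) = √(8 + S)
f(r(m(4, -5)))*44 + 2 = √(8 + 4)*44 + 2 = √12*44 + 2 = (2*√3)*44 + 2 = 88*√3 + 2 = 2 + 88*√3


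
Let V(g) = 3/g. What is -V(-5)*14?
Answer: 42/5 ≈ 8.4000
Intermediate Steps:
-V(-5)*14 = -3/(-5)*14 = -3*(-1)/5*14 = -1*(-⅗)*14 = (⅗)*14 = 42/5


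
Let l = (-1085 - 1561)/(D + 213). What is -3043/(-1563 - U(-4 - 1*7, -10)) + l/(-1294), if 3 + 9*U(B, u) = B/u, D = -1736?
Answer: 269680213197/138594823031 ≈ 1.9458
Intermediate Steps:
U(B, u) = -1/3 + B/(9*u) (U(B, u) = -1/3 + (B/u)/9 = -1/3 + B/(9*u))
l = 2646/1523 (l = (-1085 - 1561)/(-1736 + 213) = -2646/(-1523) = -2646*(-1/1523) = 2646/1523 ≈ 1.7374)
-3043/(-1563 - U(-4 - 1*7, -10)) + l/(-1294) = -3043/(-1563 - ((-4 - 1*7) - 3*(-10))/(9*(-10))) + (2646/1523)/(-1294) = -3043/(-1563 - (-1)*((-4 - 7) + 30)/(9*10)) + (2646/1523)*(-1/1294) = -3043/(-1563 - (-1)*(-11 + 30)/(9*10)) - 1323/985381 = -3043/(-1563 - (-1)*19/(9*10)) - 1323/985381 = -3043/(-1563 - 1*(-19/90)) - 1323/985381 = -3043/(-1563 + 19/90) - 1323/985381 = -3043/(-140651/90) - 1323/985381 = -3043*(-90/140651) - 1323/985381 = 273870/140651 - 1323/985381 = 269680213197/138594823031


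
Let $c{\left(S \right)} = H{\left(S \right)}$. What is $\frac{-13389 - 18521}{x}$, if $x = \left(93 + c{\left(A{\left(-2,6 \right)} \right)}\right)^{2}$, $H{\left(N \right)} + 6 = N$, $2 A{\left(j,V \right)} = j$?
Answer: $- \frac{15955}{3698} \approx -4.3145$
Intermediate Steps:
$A{\left(j,V \right)} = \frac{j}{2}$
$H{\left(N \right)} = -6 + N$
$c{\left(S \right)} = -6 + S$
$x = 7396$ ($x = \left(93 + \left(-6 + \frac{1}{2} \left(-2\right)\right)\right)^{2} = \left(93 - 7\right)^{2} = 86^{2} = 7396$)
$\frac{-13389 - 18521}{x} = \frac{-13389 - 18521}{7396} = \left(-31910\right) \frac{1}{7396} = - \frac{15955}{3698}$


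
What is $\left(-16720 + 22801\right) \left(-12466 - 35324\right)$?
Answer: $-290610990$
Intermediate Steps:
$\left(-16720 + 22801\right) \left(-12466 - 35324\right) = 6081 \left(-47790\right) = -290610990$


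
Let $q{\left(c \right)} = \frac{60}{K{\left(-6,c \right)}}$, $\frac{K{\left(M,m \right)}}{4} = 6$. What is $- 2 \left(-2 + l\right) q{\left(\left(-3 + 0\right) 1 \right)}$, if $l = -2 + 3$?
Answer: $5$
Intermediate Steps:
$l = 1$
$K{\left(M,m \right)} = 24$ ($K{\left(M,m \right)} = 4 \cdot 6 = 24$)
$q{\left(c \right)} = \frac{5}{2}$ ($q{\left(c \right)} = \frac{60}{24} = 60 \cdot \frac{1}{24} = \frac{5}{2}$)
$- 2 \left(-2 + l\right) q{\left(\left(-3 + 0\right) 1 \right)} = - 2 \left(-2 + 1\right) \frac{5}{2} = \left(-2\right) \left(-1\right) \frac{5}{2} = 2 \cdot \frac{5}{2} = 5$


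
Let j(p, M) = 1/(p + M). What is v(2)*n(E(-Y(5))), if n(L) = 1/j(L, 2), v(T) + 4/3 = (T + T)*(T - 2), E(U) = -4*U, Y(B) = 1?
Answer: -8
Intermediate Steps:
j(p, M) = 1/(M + p)
v(T) = -4/3 + 2*T*(-2 + T) (v(T) = -4/3 + (T + T)*(T - 2) = -4/3 + (2*T)*(-2 + T) = -4/3 + 2*T*(-2 + T))
n(L) = 2 + L (n(L) = 1/(1/(2 + L)) = 2 + L)
v(2)*n(E(-Y(5))) = (-4/3 - 4*2 + 2*2**2)*(2 - (-4)) = (-4/3 - 8 + 2*4)*(2 - 4*(-1)) = (-4/3 - 8 + 8)*(2 + 4) = -4/3*6 = -8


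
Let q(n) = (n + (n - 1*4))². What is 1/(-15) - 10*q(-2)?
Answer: -9601/15 ≈ -640.07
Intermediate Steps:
q(n) = (-4 + 2*n)² (q(n) = (n + (n - 4))² = (n + (-4 + n))² = (-4 + 2*n)²)
1/(-15) - 10*q(-2) = 1/(-15) - 40*(-2 - 2)² = -1/15 - 40*(-4)² = -1/15 - 40*16 = -1/15 - 10*64 = -1/15 - 640 = -9601/15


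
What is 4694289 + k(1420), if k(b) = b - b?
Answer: 4694289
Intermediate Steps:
k(b) = 0
4694289 + k(1420) = 4694289 + 0 = 4694289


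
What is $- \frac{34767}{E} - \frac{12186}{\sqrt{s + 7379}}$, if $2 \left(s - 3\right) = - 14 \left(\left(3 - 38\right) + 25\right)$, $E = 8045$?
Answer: $- \frac{34767}{8045} - \frac{677 \sqrt{23}}{23} \approx -145.49$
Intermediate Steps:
$s = 73$ ($s = 3 + \frac{\left(-14\right) \left(\left(3 - 38\right) + 25\right)}{2} = 3 + \frac{\left(-14\right) \left(-35 + 25\right)}{2} = 3 + \frac{\left(-14\right) \left(-10\right)}{2} = 3 + \frac{1}{2} \cdot 140 = 3 + 70 = 73$)
$- \frac{34767}{E} - \frac{12186}{\sqrt{s + 7379}} = - \frac{34767}{8045} - \frac{12186}{\sqrt{73 + 7379}} = \left(-34767\right) \frac{1}{8045} - \frac{12186}{\sqrt{7452}} = - \frac{34767}{8045} - \frac{12186}{18 \sqrt{23}} = - \frac{34767}{8045} - 12186 \frac{\sqrt{23}}{414} = - \frac{34767}{8045} - \frac{677 \sqrt{23}}{23}$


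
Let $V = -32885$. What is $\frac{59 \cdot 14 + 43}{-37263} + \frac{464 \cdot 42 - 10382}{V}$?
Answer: $- \frac{367893943}{1225393755} \approx -0.30023$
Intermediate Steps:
$\frac{59 \cdot 14 + 43}{-37263} + \frac{464 \cdot 42 - 10382}{V} = \frac{59 \cdot 14 + 43}{-37263} + \frac{464 \cdot 42 - 10382}{-32885} = \left(826 + 43\right) \left(- \frac{1}{37263}\right) + \left(19488 - 10382\right) \left(- \frac{1}{32885}\right) = 869 \left(- \frac{1}{37263}\right) + 9106 \left(- \frac{1}{32885}\right) = - \frac{869}{37263} - \frac{9106}{32885} = - \frac{367893943}{1225393755}$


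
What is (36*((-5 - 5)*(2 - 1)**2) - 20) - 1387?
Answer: -1767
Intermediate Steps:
(36*((-5 - 5)*(2 - 1)**2) - 20) - 1387 = (36*(-10*1**2) - 20) - 1387 = (36*(-10*1) - 20) - 1387 = (36*(-10) - 20) - 1387 = (-360 - 20) - 1387 = -380 - 1387 = -1767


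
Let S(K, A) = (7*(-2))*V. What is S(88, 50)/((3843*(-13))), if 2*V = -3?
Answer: -1/2379 ≈ -0.00042034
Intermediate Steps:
V = -3/2 (V = (1/2)*(-3) = -3/2 ≈ -1.5000)
S(K, A) = 21 (S(K, A) = (7*(-2))*(-3/2) = -14*(-3/2) = 21)
S(88, 50)/((3843*(-13))) = 21/((3843*(-13))) = 21/(-49959) = 21*(-1/49959) = -1/2379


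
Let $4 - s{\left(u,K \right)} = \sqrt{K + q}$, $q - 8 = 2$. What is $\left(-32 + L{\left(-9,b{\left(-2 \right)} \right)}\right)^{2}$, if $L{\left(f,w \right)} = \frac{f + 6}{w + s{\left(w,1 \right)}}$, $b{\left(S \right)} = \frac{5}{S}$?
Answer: $\frac{1215988}{1225} - \frac{26448 \sqrt{11}}{1225} \approx 921.04$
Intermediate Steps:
$q = 10$ ($q = 8 + 2 = 10$)
$s{\left(u,K \right)} = 4 - \sqrt{10 + K}$ ($s{\left(u,K \right)} = 4 - \sqrt{K + 10} = 4 - \sqrt{10 + K}$)
$L{\left(f,w \right)} = \frac{6 + f}{4 + w - \sqrt{11}}$ ($L{\left(f,w \right)} = \frac{f + 6}{w + \left(4 - \sqrt{10 + 1}\right)} = \frac{6 + f}{w + \left(4 - \sqrt{11}\right)} = \frac{6 + f}{4 + w - \sqrt{11}}$)
$\left(-32 + L{\left(-9,b{\left(-2 \right)} \right)}\right)^{2} = \left(-32 + \frac{6 - 9}{4 + \frac{5}{-2} - \sqrt{11}}\right)^{2} = \left(-32 + \frac{1}{4 + 5 \left(- \frac{1}{2}\right) - \sqrt{11}} \left(-3\right)\right)^{2} = \left(-32 + \frac{1}{4 - \frac{5}{2} - \sqrt{11}} \left(-3\right)\right)^{2} = \left(-32 + \frac{1}{\frac{3}{2} - \sqrt{11}} \left(-3\right)\right)^{2} = \left(-32 - \frac{3}{\frac{3}{2} - \sqrt{11}}\right)^{2}$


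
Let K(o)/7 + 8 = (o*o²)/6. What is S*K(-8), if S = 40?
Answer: -78400/3 ≈ -26133.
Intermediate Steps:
K(o) = -56 + 7*o³/6 (K(o) = -56 + 7*((o*o²)/6) = -56 + 7*(o³*(⅙)) = -56 + 7*(o³/6) = -56 + 7*o³/6)
S*K(-8) = 40*(-56 + (7/6)*(-8)³) = 40*(-56 + (7/6)*(-512)) = 40*(-56 - 1792/3) = 40*(-1960/3) = -78400/3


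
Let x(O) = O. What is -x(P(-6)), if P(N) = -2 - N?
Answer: -4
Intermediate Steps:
-x(P(-6)) = -(-2 - 1*(-6)) = -(-2 + 6) = -1*4 = -4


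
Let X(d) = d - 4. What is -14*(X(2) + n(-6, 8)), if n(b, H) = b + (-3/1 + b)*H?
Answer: 1120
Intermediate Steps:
n(b, H) = b + H*(-3 + b) (n(b, H) = b + (-3*1 + b)*H = b + (-3 + b)*H = b + H*(-3 + b))
X(d) = -4 + d
-14*(X(2) + n(-6, 8)) = -14*((-4 + 2) + (-6 - 3*8 + 8*(-6))) = -14*(-2 + (-6 - 24 - 48)) = -14*(-2 - 78) = -14*(-80) = 1120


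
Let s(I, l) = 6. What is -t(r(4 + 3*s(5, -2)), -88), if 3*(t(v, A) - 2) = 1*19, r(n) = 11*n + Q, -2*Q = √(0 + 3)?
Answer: -25/3 ≈ -8.3333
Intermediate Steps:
Q = -√3/2 (Q = -√(0 + 3)/2 = -√3/2 ≈ -0.86602)
r(n) = 11*n - √3/2
t(v, A) = 25/3 (t(v, A) = 2 + (1*19)/3 = 2 + (⅓)*19 = 2 + 19/3 = 25/3)
-t(r(4 + 3*s(5, -2)), -88) = -1*25/3 = -25/3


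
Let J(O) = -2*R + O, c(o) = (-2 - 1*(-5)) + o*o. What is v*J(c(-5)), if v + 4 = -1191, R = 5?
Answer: -21510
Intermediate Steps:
c(o) = 3 + o**2 (c(o) = (-2 + 5) + o**2 = 3 + o**2)
J(O) = -10 + O (J(O) = -2*5 + O = -10 + O)
v = -1195 (v = -4 - 1191 = -1195)
v*J(c(-5)) = -1195*(-10 + (3 + (-5)**2)) = -1195*(-10 + (3 + 25)) = -1195*(-10 + 28) = -1195*18 = -21510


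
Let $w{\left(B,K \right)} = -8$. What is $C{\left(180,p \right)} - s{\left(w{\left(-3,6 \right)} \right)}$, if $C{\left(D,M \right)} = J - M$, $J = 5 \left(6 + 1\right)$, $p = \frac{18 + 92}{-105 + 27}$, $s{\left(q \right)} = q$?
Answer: $\frac{1732}{39} \approx 44.41$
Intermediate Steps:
$p = - \frac{55}{39}$ ($p = \frac{110}{-78} = 110 \left(- \frac{1}{78}\right) = - \frac{55}{39} \approx -1.4103$)
$J = 35$ ($J = 5 \cdot 7 = 35$)
$C{\left(D,M \right)} = 35 - M$
$C{\left(180,p \right)} - s{\left(w{\left(-3,6 \right)} \right)} = \left(35 - - \frac{55}{39}\right) - -8 = \left(35 + \frac{55}{39}\right) + 8 = \frac{1420}{39} + 8 = \frac{1732}{39}$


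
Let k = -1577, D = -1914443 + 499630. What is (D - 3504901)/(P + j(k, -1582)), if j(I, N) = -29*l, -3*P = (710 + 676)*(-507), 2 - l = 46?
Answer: -2459857/117755 ≈ -20.890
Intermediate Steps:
l = -44 (l = 2 - 1*46 = 2 - 46 = -44)
D = -1414813
P = 234234 (P = -(710 + 676)*(-507)/3 = -462*(-507) = -⅓*(-702702) = 234234)
j(I, N) = 1276 (j(I, N) = -29*(-44) = 1276)
(D - 3504901)/(P + j(k, -1582)) = (-1414813 - 3504901)/(234234 + 1276) = -4919714/235510 = -4919714*1/235510 = -2459857/117755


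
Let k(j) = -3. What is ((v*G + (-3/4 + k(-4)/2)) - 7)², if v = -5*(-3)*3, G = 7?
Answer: 1495729/16 ≈ 93483.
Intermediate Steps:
v = 45 (v = 15*3 = 45)
((v*G + (-3/4 + k(-4)/2)) - 7)² = ((45*7 + (-3/4 - 3/2)) - 7)² = ((315 + (-3*¼ - 3*½)) - 7)² = ((315 + (-¾ - 3/2)) - 7)² = ((315 - 9/4) - 7)² = (1251/4 - 7)² = (1223/4)² = 1495729/16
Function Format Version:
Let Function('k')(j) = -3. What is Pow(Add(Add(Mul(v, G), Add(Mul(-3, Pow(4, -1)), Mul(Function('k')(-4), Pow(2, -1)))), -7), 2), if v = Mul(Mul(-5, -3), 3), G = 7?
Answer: Rational(1495729, 16) ≈ 93483.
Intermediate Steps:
v = 45 (v = Mul(15, 3) = 45)
Pow(Add(Add(Mul(v, G), Add(Mul(-3, Pow(4, -1)), Mul(Function('k')(-4), Pow(2, -1)))), -7), 2) = Pow(Add(Add(Mul(45, 7), Add(Mul(-3, Pow(4, -1)), Mul(-3, Pow(2, -1)))), -7), 2) = Pow(Add(Add(315, Add(Mul(-3, Rational(1, 4)), Mul(-3, Rational(1, 2)))), -7), 2) = Pow(Add(Add(315, Add(Rational(-3, 4), Rational(-3, 2))), -7), 2) = Pow(Add(Add(315, Rational(-9, 4)), -7), 2) = Pow(Add(Rational(1251, 4), -7), 2) = Pow(Rational(1223, 4), 2) = Rational(1495729, 16)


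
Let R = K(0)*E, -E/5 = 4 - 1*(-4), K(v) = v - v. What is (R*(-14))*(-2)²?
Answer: 0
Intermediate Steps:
K(v) = 0
E = -40 (E = -5*(4 - 1*(-4)) = -5*(4 + 4) = -5*8 = -40)
R = 0 (R = 0*(-40) = 0)
(R*(-14))*(-2)² = (0*(-14))*(-2)² = 0*4 = 0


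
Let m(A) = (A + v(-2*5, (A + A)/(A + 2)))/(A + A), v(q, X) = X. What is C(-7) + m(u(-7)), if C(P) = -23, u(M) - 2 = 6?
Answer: -112/5 ≈ -22.400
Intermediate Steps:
u(M) = 8 (u(M) = 2 + 6 = 8)
m(A) = (A + 2*A/(2 + A))/(2*A) (m(A) = (A + (A + A)/(A + 2))/(A + A) = (A + (2*A)/(2 + A))/((2*A)) = (A + 2*A/(2 + A))*(1/(2*A)) = (A + 2*A/(2 + A))/(2*A))
C(-7) + m(u(-7)) = -23 + (4 + 8)/(2*(2 + 8)) = -23 + (½)*12/10 = -23 + (½)*(⅒)*12 = -23 + ⅗ = -112/5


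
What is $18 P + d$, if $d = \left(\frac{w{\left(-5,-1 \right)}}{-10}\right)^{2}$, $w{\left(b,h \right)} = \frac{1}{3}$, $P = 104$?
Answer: $\frac{1684801}{900} \approx 1872.0$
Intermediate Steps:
$w{\left(b,h \right)} = \frac{1}{3}$
$d = \frac{1}{900}$ ($d = \left(\frac{1}{3 \left(-10\right)}\right)^{2} = \left(\frac{1}{3} \left(- \frac{1}{10}\right)\right)^{2} = \left(- \frac{1}{30}\right)^{2} = \frac{1}{900} \approx 0.0011111$)
$18 P + d = 18 \cdot 104 + \frac{1}{900} = 1872 + \frac{1}{900} = \frac{1684801}{900}$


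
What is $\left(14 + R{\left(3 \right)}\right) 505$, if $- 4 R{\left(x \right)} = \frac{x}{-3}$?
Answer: $\frac{28785}{4} \approx 7196.3$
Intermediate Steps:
$R{\left(x \right)} = \frac{x}{12}$ ($R{\left(x \right)} = - \frac{\frac{1}{-3} x}{4} = - \frac{\left(- \frac{1}{3}\right) x}{4} = \frac{x}{12}$)
$\left(14 + R{\left(3 \right)}\right) 505 = \left(14 + \frac{1}{12} \cdot 3\right) 505 = \left(14 + \frac{1}{4}\right) 505 = \frac{57}{4} \cdot 505 = \frac{28785}{4}$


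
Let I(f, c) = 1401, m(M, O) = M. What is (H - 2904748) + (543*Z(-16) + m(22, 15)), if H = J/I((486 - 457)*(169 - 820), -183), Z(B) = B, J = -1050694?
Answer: -4082743708/1401 ≈ -2.9142e+6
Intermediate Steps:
H = -1050694/1401 ≈ -749.96
(H - 2904748) + (543*Z(-16) + m(22, 15)) = (-1050694/1401 - 2904748) + (543*(-16) + 22) = -4070602642/1401 + (-8688 + 22) = -4070602642/1401 - 8666 = -4082743708/1401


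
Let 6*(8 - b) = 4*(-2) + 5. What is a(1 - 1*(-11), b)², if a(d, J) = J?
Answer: 289/4 ≈ 72.250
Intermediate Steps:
b = 17/2 (b = 8 - (4*(-2) + 5)/6 = 8 - (-8 + 5)/6 = 8 - ⅙*(-3) = 8 + ½ = 17/2 ≈ 8.5000)
a(1 - 1*(-11), b)² = (17/2)² = 289/4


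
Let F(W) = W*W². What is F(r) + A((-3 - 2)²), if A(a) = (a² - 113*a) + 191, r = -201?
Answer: -8122610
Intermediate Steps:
F(W) = W³
A(a) = 191 + a² - 113*a
F(r) + A((-3 - 2)²) = (-201)³ + (191 + ((-3 - 2)²)² - 113*(-3 - 2)²) = -8120601 + (191 + ((-5)²)² - 113*(-5)²) = -8120601 + (191 + 25² - 113*25) = -8120601 + (191 + 625 - 2825) = -8120601 - 2009 = -8122610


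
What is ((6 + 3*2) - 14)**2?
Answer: 4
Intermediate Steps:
((6 + 3*2) - 14)**2 = ((6 + 6) - 14)**2 = (12 - 14)**2 = (-2)**2 = 4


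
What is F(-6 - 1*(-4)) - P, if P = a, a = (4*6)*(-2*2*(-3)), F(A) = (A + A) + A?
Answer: -294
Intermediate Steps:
F(A) = 3*A (F(A) = 2*A + A = 3*A)
a = 288 (a = 24*(-4*(-3)) = 24*12 = 288)
P = 288
F(-6 - 1*(-4)) - P = 3*(-6 - 1*(-4)) - 1*288 = 3*(-6 + 4) - 288 = 3*(-2) - 288 = -6 - 288 = -294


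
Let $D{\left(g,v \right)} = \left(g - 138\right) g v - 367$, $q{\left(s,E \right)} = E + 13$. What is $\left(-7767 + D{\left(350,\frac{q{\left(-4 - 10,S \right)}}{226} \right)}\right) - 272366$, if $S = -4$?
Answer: $- \frac{31362600}{113} \approx -2.7755 \cdot 10^{5}$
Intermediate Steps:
$q{\left(s,E \right)} = 13 + E$
$D{\left(g,v \right)} = -367 + g v \left(-138 + g\right)$ ($D{\left(g,v \right)} = \left(g - 138\right) g v - 367 = \left(-138 + g\right) g v - 367 = g \left(-138 + g\right) v - 367 = g v \left(-138 + g\right) - 367 = -367 + g v \left(-138 + g\right)$)
$\left(-7767 + D{\left(350,\frac{q{\left(-4 - 10,S \right)}}{226} \right)}\right) - 272366 = \left(-7767 - \left(367 - \frac{13 - 4}{226} \cdot 350^{2} + \frac{48300 \left(13 - 4\right)}{226}\right)\right) - 272366 = \left(-7767 - \left(367 - 9 \cdot \frac{1}{226} \cdot 122500 + 48300 \cdot 9 \cdot \frac{1}{226}\right)\right) - 272366 = \left(-7767 - \left(- \frac{509779}{113} + \frac{217350}{113}\right)\right) - 272366 = \left(-7767 - - \frac{292429}{113}\right) - 272366 = \left(-7767 + \frac{292429}{113}\right) - 272366 = - \frac{585242}{113} - 272366 = - \frac{31362600}{113}$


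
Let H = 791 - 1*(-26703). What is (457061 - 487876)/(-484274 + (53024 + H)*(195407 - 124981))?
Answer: -30815/5670076394 ≈ -5.4347e-6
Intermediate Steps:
H = 27494 (H = 791 + 26703 = 27494)
(457061 - 487876)/(-484274 + (53024 + H)*(195407 - 124981)) = (457061 - 487876)/(-484274 + (53024 + 27494)*(195407 - 124981)) = -30815/(-484274 + 80518*70426) = -30815/(-484274 + 5670560668) = -30815/5670076394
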